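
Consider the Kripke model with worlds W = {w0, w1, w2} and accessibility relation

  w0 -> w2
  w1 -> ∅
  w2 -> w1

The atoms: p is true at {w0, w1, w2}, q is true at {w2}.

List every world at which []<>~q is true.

{w0, w1}

w0: successors {w2}; <>~q there: w2:T. ✓
w1: no successors, so []<>~q holds vacuously. ✓
w2: successors {w1}; <>~q there: w1:F. ✗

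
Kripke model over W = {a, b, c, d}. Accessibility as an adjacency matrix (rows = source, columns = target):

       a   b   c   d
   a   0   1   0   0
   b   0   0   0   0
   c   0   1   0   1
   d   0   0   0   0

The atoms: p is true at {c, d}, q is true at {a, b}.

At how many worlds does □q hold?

a: successors {b}; q there: b:T. ✓
b: no successors, so □q holds vacuously. ✓
c: successors {b, d}; q there: b:T, d:F. ✗
d: no successors, so □q holds vacuously. ✓
Satisfying worlds: {a, b, d}.

3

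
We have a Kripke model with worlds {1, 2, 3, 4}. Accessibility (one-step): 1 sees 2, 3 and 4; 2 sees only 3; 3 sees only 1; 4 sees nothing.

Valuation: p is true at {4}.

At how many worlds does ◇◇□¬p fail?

2

1: successors {2, 3, 4}; ◇□¬p there: 2:T, 3:F, 4:F. ✓
2: successors {3}; ◇□¬p there: 3:F. ✗
3: successors {1}; ◇□¬p there: 1:T. ✓
4: no successors, so ◇◇□¬p fails. ✗
Satisfying worlds: {1, 3}.
So ◇◇□¬p fails at the other 2 worlds.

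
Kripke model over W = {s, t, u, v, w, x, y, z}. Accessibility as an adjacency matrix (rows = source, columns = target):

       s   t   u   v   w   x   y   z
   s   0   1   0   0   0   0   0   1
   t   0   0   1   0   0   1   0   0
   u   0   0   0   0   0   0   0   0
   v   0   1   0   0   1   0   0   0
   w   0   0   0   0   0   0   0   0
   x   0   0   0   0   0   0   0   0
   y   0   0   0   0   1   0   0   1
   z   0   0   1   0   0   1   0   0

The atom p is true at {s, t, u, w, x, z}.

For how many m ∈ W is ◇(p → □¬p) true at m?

4

s: successors {t, z}; p → □¬p there: t:F, z:F. ✗
t: successors {u, x}; p → □¬p there: u:T, x:T. ✓
u: no successors, so ◇(p → □¬p) fails. ✗
v: successors {t, w}; p → □¬p there: t:F, w:T. ✓
w: no successors, so ◇(p → □¬p) fails. ✗
x: no successors, so ◇(p → □¬p) fails. ✗
y: successors {w, z}; p → □¬p there: w:T, z:F. ✓
z: successors {u, x}; p → □¬p there: u:T, x:T. ✓
Satisfying worlds: {t, v, y, z}.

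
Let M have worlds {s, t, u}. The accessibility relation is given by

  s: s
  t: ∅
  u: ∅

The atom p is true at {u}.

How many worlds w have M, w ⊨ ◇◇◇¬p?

1

s: successors {s}; ◇◇¬p there: s:T. ✓
t: no successors, so ◇◇◇¬p fails. ✗
u: no successors, so ◇◇◇¬p fails. ✗
Satisfying worlds: {s}.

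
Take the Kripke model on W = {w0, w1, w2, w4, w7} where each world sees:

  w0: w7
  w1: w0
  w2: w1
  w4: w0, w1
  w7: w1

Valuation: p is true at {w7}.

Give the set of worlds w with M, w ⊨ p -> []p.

{w0, w1, w2, w4}

w0: p is F, []p is T. ✓
w1: p is F, []p is F. ✓
w2: p is F, []p is F. ✓
w4: p is F, []p is F. ✓
w7: p is T, []p is F. ✗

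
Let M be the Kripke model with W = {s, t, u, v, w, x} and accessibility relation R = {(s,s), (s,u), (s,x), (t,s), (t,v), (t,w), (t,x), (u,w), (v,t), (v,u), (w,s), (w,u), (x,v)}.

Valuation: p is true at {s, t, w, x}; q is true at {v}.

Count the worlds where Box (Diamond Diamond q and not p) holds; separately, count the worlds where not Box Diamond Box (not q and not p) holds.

1 and 6

For Box (Diamond Diamond q and not p):
s: successors {s, u, x}; Diamond Diamond q and not p there: s:F, u:F, x:F. ✗
t: successors {s, v, w, x}; Diamond Diamond q and not p there: s:F, v:T, w:F, x:F. ✗
u: successors {w}; Diamond Diamond q and not p there: w:F. ✗
v: successors {t, u}; Diamond Diamond q and not p there: t:F, u:F. ✗
w: successors {s, u}; Diamond Diamond q and not p there: s:F, u:F. ✗
x: successors {v}; Diamond Diamond q and not p there: v:T. ✓
— 1 world.
For not Box Diamond Box (not q and not p):
s: Box Diamond Box (not q and not p) is F. ✓
t: Box Diamond Box (not q and not p) is F. ✓
u: Box Diamond Box (not q and not p) is F. ✓
v: Box Diamond Box (not q and not p) is F. ✓
w: Box Diamond Box (not q and not p) is F. ✓
x: Box Diamond Box (not q and not p) is F. ✓
— 6 worlds.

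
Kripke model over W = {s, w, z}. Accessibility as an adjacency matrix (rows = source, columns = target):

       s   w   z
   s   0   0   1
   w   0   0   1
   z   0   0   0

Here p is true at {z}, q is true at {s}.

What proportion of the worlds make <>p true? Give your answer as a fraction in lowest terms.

s: successors {z}; p there: z:T. ✓
w: successors {z}; p there: z:T. ✓
z: no successors, so <>p fails. ✗
That's 2 of 3 worlds, so 2/3.

2/3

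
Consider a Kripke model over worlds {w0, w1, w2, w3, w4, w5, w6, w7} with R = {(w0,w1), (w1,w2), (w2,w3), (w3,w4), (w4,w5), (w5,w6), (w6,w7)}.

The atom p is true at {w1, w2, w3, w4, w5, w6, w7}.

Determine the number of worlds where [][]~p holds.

w0: successors {w1}; []~p there: w1:F. ✗
w1: successors {w2}; []~p there: w2:F. ✗
w2: successors {w3}; []~p there: w3:F. ✗
w3: successors {w4}; []~p there: w4:F. ✗
w4: successors {w5}; []~p there: w5:F. ✗
w5: successors {w6}; []~p there: w6:F. ✗
w6: successors {w7}; []~p there: w7:T. ✓
w7: no successors, so [][]~p holds vacuously. ✓
Satisfying worlds: {w6, w7}.

2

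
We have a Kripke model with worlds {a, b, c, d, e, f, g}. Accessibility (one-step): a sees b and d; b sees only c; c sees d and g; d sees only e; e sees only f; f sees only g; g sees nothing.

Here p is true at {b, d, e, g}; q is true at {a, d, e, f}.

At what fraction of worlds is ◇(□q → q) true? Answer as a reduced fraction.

a: successors {b, d}; □q → q there: b:T, d:T. ✓
b: successors {c}; □q → q there: c:T. ✓
c: successors {d, g}; □q → q there: d:T, g:F. ✓
d: successors {e}; □q → q there: e:T. ✓
e: successors {f}; □q → q there: f:T. ✓
f: successors {g}; □q → q there: g:F. ✗
g: no successors, so ◇(□q → q) fails. ✗
That's 5 of 7 worlds, so 5/7.

5/7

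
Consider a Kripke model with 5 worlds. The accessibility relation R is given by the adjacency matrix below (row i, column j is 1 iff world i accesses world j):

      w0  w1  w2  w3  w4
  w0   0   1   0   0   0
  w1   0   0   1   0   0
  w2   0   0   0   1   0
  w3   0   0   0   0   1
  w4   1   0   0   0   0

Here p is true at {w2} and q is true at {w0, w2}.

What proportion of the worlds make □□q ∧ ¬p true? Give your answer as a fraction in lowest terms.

2/5

w0: □□q is T, ¬p is T. ✓
w1: □□q is F, ¬p is T. ✗
w2: □□q is F, ¬p is F. ✗
w3: □□q is T, ¬p is T. ✓
w4: □□q is F, ¬p is T. ✗
That's 2 of 5 worlds, so 2/5.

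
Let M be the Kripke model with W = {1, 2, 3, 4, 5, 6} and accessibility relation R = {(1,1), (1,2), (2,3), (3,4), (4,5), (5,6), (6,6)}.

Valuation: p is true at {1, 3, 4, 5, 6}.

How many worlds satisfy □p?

5

1: successors {1, 2}; p there: 1:T, 2:F. ✗
2: successors {3}; p there: 3:T. ✓
3: successors {4}; p there: 4:T. ✓
4: successors {5}; p there: 5:T. ✓
5: successors {6}; p there: 6:T. ✓
6: successors {6}; p there: 6:T. ✓
Satisfying worlds: {2, 3, 4, 5, 6}.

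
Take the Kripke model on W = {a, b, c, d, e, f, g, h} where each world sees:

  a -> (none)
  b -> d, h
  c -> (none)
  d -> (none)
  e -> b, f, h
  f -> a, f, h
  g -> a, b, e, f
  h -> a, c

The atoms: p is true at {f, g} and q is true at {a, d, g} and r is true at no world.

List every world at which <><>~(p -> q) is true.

{e, f, g}

a: no successors, so <><>~(p -> q) fails. ✗
b: successors {d, h}; <>~(p -> q) there: d:F, h:F. ✗
c: no successors, so <><>~(p -> q) fails. ✗
d: no successors, so <><>~(p -> q) fails. ✗
e: successors {b, f, h}; <>~(p -> q) there: b:F, f:T, h:F. ✓
f: successors {a, f, h}; <>~(p -> q) there: a:F, f:T, h:F. ✓
g: successors {a, b, e, f}; <>~(p -> q) there: a:F, b:F, e:T, f:T. ✓
h: successors {a, c}; <>~(p -> q) there: a:F, c:F. ✗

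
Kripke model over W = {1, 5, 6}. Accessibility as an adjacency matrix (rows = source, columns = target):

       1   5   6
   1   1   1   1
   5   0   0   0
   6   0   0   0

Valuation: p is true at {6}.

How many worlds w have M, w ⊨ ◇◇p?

1

1: successors {1, 5, 6}; ◇p there: 1:T, 5:F, 6:F. ✓
5: no successors, so ◇◇p fails. ✗
6: no successors, so ◇◇p fails. ✗
Satisfying worlds: {1}.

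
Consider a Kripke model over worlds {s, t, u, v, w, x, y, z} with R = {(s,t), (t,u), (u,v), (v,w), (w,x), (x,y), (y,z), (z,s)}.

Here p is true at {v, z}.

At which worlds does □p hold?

s: successors {t}; p there: t:F. ✗
t: successors {u}; p there: u:F. ✗
u: successors {v}; p there: v:T. ✓
v: successors {w}; p there: w:F. ✗
w: successors {x}; p there: x:F. ✗
x: successors {y}; p there: y:F. ✗
y: successors {z}; p there: z:T. ✓
z: successors {s}; p there: s:F. ✗

{u, y}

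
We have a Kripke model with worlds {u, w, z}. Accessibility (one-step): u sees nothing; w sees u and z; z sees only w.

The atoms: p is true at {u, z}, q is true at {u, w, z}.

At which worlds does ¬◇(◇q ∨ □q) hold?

u: ◇(◇q ∨ □q) is F. ✓
w: ◇(◇q ∨ □q) is T. ✗
z: ◇(◇q ∨ □q) is T. ✗

{u}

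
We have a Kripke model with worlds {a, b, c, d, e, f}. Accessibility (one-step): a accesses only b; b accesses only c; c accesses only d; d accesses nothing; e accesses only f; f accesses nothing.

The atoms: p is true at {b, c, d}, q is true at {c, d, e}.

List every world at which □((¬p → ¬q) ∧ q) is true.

a: successors {b}; (¬p → ¬q) ∧ q there: b:F. ✗
b: successors {c}; (¬p → ¬q) ∧ q there: c:T. ✓
c: successors {d}; (¬p → ¬q) ∧ q there: d:T. ✓
d: no successors, so □((¬p → ¬q) ∧ q) holds vacuously. ✓
e: successors {f}; (¬p → ¬q) ∧ q there: f:F. ✗
f: no successors, so □((¬p → ¬q) ∧ q) holds vacuously. ✓

{b, c, d, f}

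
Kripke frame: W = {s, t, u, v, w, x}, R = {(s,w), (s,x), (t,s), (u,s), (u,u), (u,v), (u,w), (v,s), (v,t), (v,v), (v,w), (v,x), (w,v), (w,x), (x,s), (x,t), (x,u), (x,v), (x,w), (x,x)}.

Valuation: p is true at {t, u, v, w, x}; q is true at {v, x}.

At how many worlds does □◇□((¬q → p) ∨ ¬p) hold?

s: successors {w, x}; ◇□((¬q → p) ∨ ¬p) there: w:T, x:T. ✓
t: successors {s}; ◇□((¬q → p) ∨ ¬p) there: s:T. ✓
u: successors {s, u, v, w}; ◇□((¬q → p) ∨ ¬p) there: s:T, u:T, v:T, w:T. ✓
v: successors {s, t, v, w, x}; ◇□((¬q → p) ∨ ¬p) there: s:T, t:T, v:T, w:T, x:T. ✓
w: successors {v, x}; ◇□((¬q → p) ∨ ¬p) there: v:T, x:T. ✓
x: successors {s, t, u, v, w, x}; ◇□((¬q → p) ∨ ¬p) there: s:T, t:T, u:T, v:T, w:T, x:T. ✓
Satisfying worlds: {s, t, u, v, w, x}.

6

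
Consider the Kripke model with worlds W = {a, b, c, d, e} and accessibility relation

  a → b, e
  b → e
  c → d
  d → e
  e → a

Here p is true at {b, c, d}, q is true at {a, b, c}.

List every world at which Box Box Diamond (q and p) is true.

a: successors {b, e}; Box Diamond (q and p) there: b:F, e:T. ✗
b: successors {e}; Box Diamond (q and p) there: e:T. ✓
c: successors {d}; Box Diamond (q and p) there: d:F. ✗
d: successors {e}; Box Diamond (q and p) there: e:T. ✓
e: successors {a}; Box Diamond (q and p) there: a:F. ✗

{b, d}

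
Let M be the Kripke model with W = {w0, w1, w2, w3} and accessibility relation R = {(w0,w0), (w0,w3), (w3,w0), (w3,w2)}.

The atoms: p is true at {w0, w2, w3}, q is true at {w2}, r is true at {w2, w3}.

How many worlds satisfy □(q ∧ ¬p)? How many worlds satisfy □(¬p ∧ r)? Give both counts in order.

For □(q ∧ ¬p):
w0: successors {w0, w3}; q ∧ ¬p there: w0:F, w3:F. ✗
w1: no successors, so □(q ∧ ¬p) holds vacuously. ✓
w2: no successors, so □(q ∧ ¬p) holds vacuously. ✓
w3: successors {w0, w2}; q ∧ ¬p there: w0:F, w2:F. ✗
— 2 worlds.
For □(¬p ∧ r):
w0: successors {w0, w3}; ¬p ∧ r there: w0:F, w3:F. ✗
w1: no successors, so □(¬p ∧ r) holds vacuously. ✓
w2: no successors, so □(¬p ∧ r) holds vacuously. ✓
w3: successors {w0, w2}; ¬p ∧ r there: w0:F, w2:F. ✗
— 2 worlds.

2 and 2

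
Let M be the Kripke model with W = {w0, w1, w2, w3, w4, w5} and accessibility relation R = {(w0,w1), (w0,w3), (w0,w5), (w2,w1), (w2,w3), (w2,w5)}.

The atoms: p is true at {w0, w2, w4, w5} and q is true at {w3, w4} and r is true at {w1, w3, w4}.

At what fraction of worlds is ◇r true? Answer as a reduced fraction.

1/3

w0: successors {w1, w3, w5}; r there: w1:T, w3:T, w5:F. ✓
w1: no successors, so ◇r fails. ✗
w2: successors {w1, w3, w5}; r there: w1:T, w3:T, w5:F. ✓
w3: no successors, so ◇r fails. ✗
w4: no successors, so ◇r fails. ✗
w5: no successors, so ◇r fails. ✗
That's 2 of 6 worlds, so 2/6 = 1/3.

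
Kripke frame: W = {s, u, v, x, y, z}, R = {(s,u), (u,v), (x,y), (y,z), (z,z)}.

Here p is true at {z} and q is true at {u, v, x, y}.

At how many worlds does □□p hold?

s: successors {u}; □p there: u:F. ✗
u: successors {v}; □p there: v:T. ✓
v: no successors, so □□p holds vacuously. ✓
x: successors {y}; □p there: y:T. ✓
y: successors {z}; □p there: z:T. ✓
z: successors {z}; □p there: z:T. ✓
Satisfying worlds: {u, v, x, y, z}.

5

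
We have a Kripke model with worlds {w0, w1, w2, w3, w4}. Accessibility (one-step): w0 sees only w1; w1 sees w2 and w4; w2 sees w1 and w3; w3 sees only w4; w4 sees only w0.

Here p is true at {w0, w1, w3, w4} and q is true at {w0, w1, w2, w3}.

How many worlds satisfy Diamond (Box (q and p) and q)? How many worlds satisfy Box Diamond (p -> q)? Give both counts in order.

2 and 4

For Diamond (Box (q and p) and q):
w0: successors {w1}; Box (q and p) and q there: w1:F. ✗
w1: successors {w2, w4}; Box (q and p) and q there: w2:T, w4:F. ✓
w2: successors {w1, w3}; Box (q and p) and q there: w1:F, w3:F. ✗
w3: successors {w4}; Box (q and p) and q there: w4:F. ✗
w4: successors {w0}; Box (q and p) and q there: w0:T. ✓
— 2 worlds.
For Box Diamond (p -> q):
w0: successors {w1}; Diamond (p -> q) there: w1:T. ✓
w1: successors {w2, w4}; Diamond (p -> q) there: w2:T, w4:T. ✓
w2: successors {w1, w3}; Diamond (p -> q) there: w1:T, w3:F. ✗
w3: successors {w4}; Diamond (p -> q) there: w4:T. ✓
w4: successors {w0}; Diamond (p -> q) there: w0:T. ✓
— 4 worlds.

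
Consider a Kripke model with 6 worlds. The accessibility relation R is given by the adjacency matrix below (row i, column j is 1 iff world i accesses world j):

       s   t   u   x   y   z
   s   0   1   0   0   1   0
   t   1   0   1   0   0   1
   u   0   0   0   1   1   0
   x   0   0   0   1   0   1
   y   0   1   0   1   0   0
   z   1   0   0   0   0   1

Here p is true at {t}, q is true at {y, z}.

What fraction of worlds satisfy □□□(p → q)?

1/6

s: successors {t, y}; □□(p → q) there: t:F, y:T. ✗
t: successors {s, u, z}; □□(p → q) there: s:F, u:F, z:F. ✗
u: successors {x, y}; □□(p → q) there: x:T, y:T. ✓
x: successors {x, z}; □□(p → q) there: x:T, z:F. ✗
y: successors {t, x}; □□(p → q) there: t:F, x:T. ✗
z: successors {s, z}; □□(p → q) there: s:F, z:F. ✗
That's 1 of 6 worlds, so 1/6.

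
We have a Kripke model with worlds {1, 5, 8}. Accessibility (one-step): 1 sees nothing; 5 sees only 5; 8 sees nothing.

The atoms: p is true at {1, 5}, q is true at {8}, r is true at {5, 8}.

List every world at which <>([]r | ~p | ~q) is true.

1: no successors, so <>([]r | ~p | ~q) fails. ✗
5: successors {5}; []r | ~p | ~q there: 5:T. ✓
8: no successors, so <>([]r | ~p | ~q) fails. ✗

{5}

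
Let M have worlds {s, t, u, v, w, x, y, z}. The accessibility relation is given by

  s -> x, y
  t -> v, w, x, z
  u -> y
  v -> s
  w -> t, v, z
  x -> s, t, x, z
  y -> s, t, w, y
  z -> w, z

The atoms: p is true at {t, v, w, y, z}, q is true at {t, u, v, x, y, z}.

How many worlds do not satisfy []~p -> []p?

1

s: []~p is F, []p is F. ✓
t: []~p is F, []p is F. ✓
u: []~p is F, []p is T. ✓
v: []~p is T, []p is F. ✗
w: []~p is F, []p is T. ✓
x: []~p is F, []p is F. ✓
y: []~p is F, []p is F. ✓
z: []~p is F, []p is T. ✓
Satisfying worlds: {s, t, u, w, x, y, z}.
So []~p -> []p fails at the other 1 world.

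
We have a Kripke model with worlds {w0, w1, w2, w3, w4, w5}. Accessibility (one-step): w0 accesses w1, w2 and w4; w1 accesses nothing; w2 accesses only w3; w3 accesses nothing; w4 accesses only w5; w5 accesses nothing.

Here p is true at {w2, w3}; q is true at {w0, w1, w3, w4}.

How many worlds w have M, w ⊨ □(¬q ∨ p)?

5

w0: successors {w1, w2, w4}; ¬q ∨ p there: w1:F, w2:T, w4:F. ✗
w1: no successors, so □(¬q ∨ p) holds vacuously. ✓
w2: successors {w3}; ¬q ∨ p there: w3:T. ✓
w3: no successors, so □(¬q ∨ p) holds vacuously. ✓
w4: successors {w5}; ¬q ∨ p there: w5:T. ✓
w5: no successors, so □(¬q ∨ p) holds vacuously. ✓
Satisfying worlds: {w1, w2, w3, w4, w5}.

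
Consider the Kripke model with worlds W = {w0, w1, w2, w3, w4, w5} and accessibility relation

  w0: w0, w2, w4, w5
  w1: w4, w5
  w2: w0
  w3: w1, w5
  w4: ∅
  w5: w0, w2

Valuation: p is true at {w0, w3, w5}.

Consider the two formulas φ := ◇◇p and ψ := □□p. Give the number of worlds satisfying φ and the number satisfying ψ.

For ◇◇p:
w0: successors {w0, w2, w4, w5}; ◇p there: w0:T, w2:T, w4:F, w5:T. ✓
w1: successors {w4, w5}; ◇p there: w4:F, w5:T. ✓
w2: successors {w0}; ◇p there: w0:T. ✓
w3: successors {w1, w5}; ◇p there: w1:T, w5:T. ✓
w4: no successors, so ◇◇p fails. ✗
w5: successors {w0, w2}; ◇p there: w0:T, w2:T. ✓
— 5 worlds.
For □□p:
w0: successors {w0, w2, w4, w5}; □p there: w0:F, w2:T, w4:T, w5:F. ✗
w1: successors {w4, w5}; □p there: w4:T, w5:F. ✗
w2: successors {w0}; □p there: w0:F. ✗
w3: successors {w1, w5}; □p there: w1:F, w5:F. ✗
w4: no successors, so □□p holds vacuously. ✓
w5: successors {w0, w2}; □p there: w0:F, w2:T. ✗
— 1 world.

5 and 1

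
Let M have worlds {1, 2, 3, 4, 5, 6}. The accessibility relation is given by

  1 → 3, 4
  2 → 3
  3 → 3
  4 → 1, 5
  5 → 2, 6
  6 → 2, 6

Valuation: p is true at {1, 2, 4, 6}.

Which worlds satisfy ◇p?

1: successors {3, 4}; p there: 3:F, 4:T. ✓
2: successors {3}; p there: 3:F. ✗
3: successors {3}; p there: 3:F. ✗
4: successors {1, 5}; p there: 1:T, 5:F. ✓
5: successors {2, 6}; p there: 2:T, 6:T. ✓
6: successors {2, 6}; p there: 2:T, 6:T. ✓

{1, 4, 5, 6}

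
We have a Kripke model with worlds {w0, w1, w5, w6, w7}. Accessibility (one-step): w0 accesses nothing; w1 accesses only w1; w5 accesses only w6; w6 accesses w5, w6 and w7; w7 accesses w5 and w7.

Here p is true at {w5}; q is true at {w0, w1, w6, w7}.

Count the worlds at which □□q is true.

w0: no successors, so □□q holds vacuously. ✓
w1: successors {w1}; □q there: w1:T. ✓
w5: successors {w6}; □q there: w6:F. ✗
w6: successors {w5, w6, w7}; □q there: w5:T, w6:F, w7:F. ✗
w7: successors {w5, w7}; □q there: w5:T, w7:F. ✗
Satisfying worlds: {w0, w1}.

2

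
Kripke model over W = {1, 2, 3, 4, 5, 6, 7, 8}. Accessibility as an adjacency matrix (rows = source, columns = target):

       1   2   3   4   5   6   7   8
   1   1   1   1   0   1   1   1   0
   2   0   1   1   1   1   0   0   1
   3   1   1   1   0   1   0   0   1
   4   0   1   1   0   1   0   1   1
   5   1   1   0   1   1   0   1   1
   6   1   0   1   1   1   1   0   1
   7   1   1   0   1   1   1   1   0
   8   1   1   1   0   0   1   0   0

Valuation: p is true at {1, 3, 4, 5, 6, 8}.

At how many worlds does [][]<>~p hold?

0

1: successors {1, 2, 3, 5, 6, 7}; []<>~p there: 1:F, 2:T, 3:T, 5:T, 6:F, 7:F. ✗
2: successors {2, 3, 4, 5, 8}; []<>~p there: 2:T, 3:T, 4:T, 5:T, 8:F. ✗
3: successors {1, 2, 3, 5, 8}; []<>~p there: 1:F, 2:T, 3:T, 5:T, 8:F. ✗
4: successors {2, 3, 5, 7, 8}; []<>~p there: 2:T, 3:T, 5:T, 7:F, 8:F. ✗
5: successors {1, 2, 4, 5, 7, 8}; []<>~p there: 1:F, 2:T, 4:T, 5:T, 7:F, 8:F. ✗
6: successors {1, 3, 4, 5, 6, 8}; []<>~p there: 1:F, 3:T, 4:T, 5:T, 6:F, 8:F. ✗
7: successors {1, 2, 4, 5, 6, 7}; []<>~p there: 1:F, 2:T, 4:T, 5:T, 6:F, 7:F. ✗
8: successors {1, 2, 3, 6}; []<>~p there: 1:F, 2:T, 3:T, 6:F. ✗
Satisfying worlds: ∅.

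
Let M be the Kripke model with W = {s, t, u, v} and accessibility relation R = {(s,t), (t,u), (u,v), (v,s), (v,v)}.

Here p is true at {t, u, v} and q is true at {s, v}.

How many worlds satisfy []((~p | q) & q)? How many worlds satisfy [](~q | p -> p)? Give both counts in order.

2 and 4

For []((~p | q) & q):
s: successors {t}; (~p | q) & q there: t:F. ✗
t: successors {u}; (~p | q) & q there: u:F. ✗
u: successors {v}; (~p | q) & q there: v:T. ✓
v: successors {s, v}; (~p | q) & q there: s:T, v:T. ✓
— 2 worlds.
For [](~q | p -> p):
s: successors {t}; ~q | p -> p there: t:T. ✓
t: successors {u}; ~q | p -> p there: u:T. ✓
u: successors {v}; ~q | p -> p there: v:T. ✓
v: successors {s, v}; ~q | p -> p there: s:T, v:T. ✓
— 4 worlds.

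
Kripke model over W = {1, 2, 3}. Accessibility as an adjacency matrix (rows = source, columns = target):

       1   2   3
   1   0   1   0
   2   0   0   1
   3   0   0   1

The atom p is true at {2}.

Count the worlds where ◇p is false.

1: successors {2}; p there: 2:T. ✓
2: successors {3}; p there: 3:F. ✗
3: successors {3}; p there: 3:F. ✗
Satisfying worlds: {1}.
So ◇p fails at the other 2 worlds.

2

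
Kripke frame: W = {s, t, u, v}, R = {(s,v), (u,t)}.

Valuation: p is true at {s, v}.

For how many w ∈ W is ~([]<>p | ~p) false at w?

s: []<>p | ~p is F. ✓
t: []<>p | ~p is T. ✗
u: []<>p | ~p is T. ✗
v: []<>p | ~p is T. ✗
Satisfying worlds: {s}.
So ~([]<>p | ~p) fails at the other 3 worlds.

3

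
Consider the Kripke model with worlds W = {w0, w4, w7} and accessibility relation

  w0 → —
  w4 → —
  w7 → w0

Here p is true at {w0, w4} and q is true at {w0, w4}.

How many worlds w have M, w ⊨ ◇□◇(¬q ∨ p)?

w0: no successors, so ◇□◇(¬q ∨ p) fails. ✗
w4: no successors, so ◇□◇(¬q ∨ p) fails. ✗
w7: successors {w0}; □◇(¬q ∨ p) there: w0:T. ✓
Satisfying worlds: {w7}.

1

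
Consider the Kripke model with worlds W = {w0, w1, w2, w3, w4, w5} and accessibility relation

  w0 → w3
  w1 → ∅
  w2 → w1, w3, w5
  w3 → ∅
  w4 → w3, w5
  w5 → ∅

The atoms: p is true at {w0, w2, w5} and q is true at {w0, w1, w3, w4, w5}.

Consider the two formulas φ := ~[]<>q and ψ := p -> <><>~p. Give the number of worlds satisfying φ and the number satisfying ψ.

For ~[]<>q:
w0: []<>q is F. ✓
w1: []<>q is T. ✗
w2: []<>q is F. ✓
w3: []<>q is T. ✗
w4: []<>q is F. ✓
w5: []<>q is T. ✗
— 3 worlds.
For p -> <><>~p:
w0: p is T, <><>~p is F. ✗
w1: p is F, <><>~p is F. ✓
w2: p is T, <><>~p is F. ✗
w3: p is F, <><>~p is F. ✓
w4: p is F, <><>~p is F. ✓
w5: p is T, <><>~p is F. ✗
— 3 worlds.

3 and 3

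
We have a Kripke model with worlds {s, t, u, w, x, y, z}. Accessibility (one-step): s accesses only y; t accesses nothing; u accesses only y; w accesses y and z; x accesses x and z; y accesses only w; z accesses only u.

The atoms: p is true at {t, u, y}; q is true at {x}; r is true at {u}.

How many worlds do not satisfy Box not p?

s: successors {y}; not p there: y:F. ✗
t: no successors, so Box not p holds vacuously. ✓
u: successors {y}; not p there: y:F. ✗
w: successors {y, z}; not p there: y:F, z:T. ✗
x: successors {x, z}; not p there: x:T, z:T. ✓
y: successors {w}; not p there: w:T. ✓
z: successors {u}; not p there: u:F. ✗
Satisfying worlds: {t, x, y}.
So Box not p fails at the other 4 worlds.

4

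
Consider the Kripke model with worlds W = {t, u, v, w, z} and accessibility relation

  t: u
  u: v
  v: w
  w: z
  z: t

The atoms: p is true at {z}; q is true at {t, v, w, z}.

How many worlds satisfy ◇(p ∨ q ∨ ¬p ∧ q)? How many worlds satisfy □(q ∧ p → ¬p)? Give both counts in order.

4 and 4

For ◇(p ∨ q ∨ ¬p ∧ q):
t: successors {u}; p ∨ q ∨ ¬p ∧ q there: u:F. ✗
u: successors {v}; p ∨ q ∨ ¬p ∧ q there: v:T. ✓
v: successors {w}; p ∨ q ∨ ¬p ∧ q there: w:T. ✓
w: successors {z}; p ∨ q ∨ ¬p ∧ q there: z:T. ✓
z: successors {t}; p ∨ q ∨ ¬p ∧ q there: t:T. ✓
— 4 worlds.
For □(q ∧ p → ¬p):
t: successors {u}; q ∧ p → ¬p there: u:T. ✓
u: successors {v}; q ∧ p → ¬p there: v:T. ✓
v: successors {w}; q ∧ p → ¬p there: w:T. ✓
w: successors {z}; q ∧ p → ¬p there: z:F. ✗
z: successors {t}; q ∧ p → ¬p there: t:T. ✓
— 4 worlds.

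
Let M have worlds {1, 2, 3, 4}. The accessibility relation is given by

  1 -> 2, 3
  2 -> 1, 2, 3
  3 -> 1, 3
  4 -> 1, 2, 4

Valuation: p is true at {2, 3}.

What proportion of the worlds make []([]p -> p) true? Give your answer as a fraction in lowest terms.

1/4

1: successors {2, 3}; []p -> p there: 2:T, 3:T. ✓
2: successors {1, 2, 3}; []p -> p there: 1:F, 2:T, 3:T. ✗
3: successors {1, 3}; []p -> p there: 1:F, 3:T. ✗
4: successors {1, 2, 4}; []p -> p there: 1:F, 2:T, 4:T. ✗
That's 1 of 4 worlds, so 1/4.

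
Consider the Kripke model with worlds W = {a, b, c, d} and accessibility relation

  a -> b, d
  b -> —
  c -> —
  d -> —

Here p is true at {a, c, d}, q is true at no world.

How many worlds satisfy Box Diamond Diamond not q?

3

a: successors {b, d}; Diamond Diamond not q there: b:F, d:F. ✗
b: no successors, so Box Diamond Diamond not q holds vacuously. ✓
c: no successors, so Box Diamond Diamond not q holds vacuously. ✓
d: no successors, so Box Diamond Diamond not q holds vacuously. ✓
Satisfying worlds: {b, c, d}.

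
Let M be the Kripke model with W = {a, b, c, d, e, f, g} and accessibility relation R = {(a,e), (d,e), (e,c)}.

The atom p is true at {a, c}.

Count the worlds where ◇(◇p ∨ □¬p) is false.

a: successors {e}; ◇p ∨ □¬p there: e:T. ✓
b: no successors, so ◇(◇p ∨ □¬p) fails. ✗
c: no successors, so ◇(◇p ∨ □¬p) fails. ✗
d: successors {e}; ◇p ∨ □¬p there: e:T. ✓
e: successors {c}; ◇p ∨ □¬p there: c:T. ✓
f: no successors, so ◇(◇p ∨ □¬p) fails. ✗
g: no successors, so ◇(◇p ∨ □¬p) fails. ✗
Satisfying worlds: {a, d, e}.
So ◇(◇p ∨ □¬p) fails at the other 4 worlds.

4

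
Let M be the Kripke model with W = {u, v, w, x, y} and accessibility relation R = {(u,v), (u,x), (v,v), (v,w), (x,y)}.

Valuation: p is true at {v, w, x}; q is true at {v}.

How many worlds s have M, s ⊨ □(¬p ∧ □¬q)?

u: successors {v, x}; ¬p ∧ □¬q there: v:F, x:F. ✗
v: successors {v, w}; ¬p ∧ □¬q there: v:F, w:F. ✗
w: no successors, so □(¬p ∧ □¬q) holds vacuously. ✓
x: successors {y}; ¬p ∧ □¬q there: y:T. ✓
y: no successors, so □(¬p ∧ □¬q) holds vacuously. ✓
Satisfying worlds: {w, x, y}.

3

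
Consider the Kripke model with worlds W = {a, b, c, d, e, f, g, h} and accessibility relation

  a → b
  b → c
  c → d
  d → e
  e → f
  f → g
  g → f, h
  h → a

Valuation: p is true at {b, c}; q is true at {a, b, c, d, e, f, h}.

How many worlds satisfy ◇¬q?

a: successors {b}; ¬q there: b:F. ✗
b: successors {c}; ¬q there: c:F. ✗
c: successors {d}; ¬q there: d:F. ✗
d: successors {e}; ¬q there: e:F. ✗
e: successors {f}; ¬q there: f:F. ✗
f: successors {g}; ¬q there: g:T. ✓
g: successors {f, h}; ¬q there: f:F, h:F. ✗
h: successors {a}; ¬q there: a:F. ✗
Satisfying worlds: {f}.

1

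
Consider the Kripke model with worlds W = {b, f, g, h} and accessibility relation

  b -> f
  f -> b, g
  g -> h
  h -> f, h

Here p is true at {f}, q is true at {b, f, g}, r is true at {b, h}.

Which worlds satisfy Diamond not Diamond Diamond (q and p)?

{f}

b: successors {f}; not Diamond Diamond (q and p) there: f:F. ✗
f: successors {b, g}; not Diamond Diamond (q and p) there: b:T, g:F. ✓
g: successors {h}; not Diamond Diamond (q and p) there: h:F. ✗
h: successors {f, h}; not Diamond Diamond (q and p) there: f:F, h:F. ✗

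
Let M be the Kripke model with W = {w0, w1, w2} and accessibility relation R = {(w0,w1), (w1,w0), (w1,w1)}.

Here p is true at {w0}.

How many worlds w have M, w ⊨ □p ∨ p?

2

w0: □p is F, p is T. ✓
w1: □p is F, p is F. ✗
w2: □p is T, p is F. ✓
Satisfying worlds: {w0, w2}.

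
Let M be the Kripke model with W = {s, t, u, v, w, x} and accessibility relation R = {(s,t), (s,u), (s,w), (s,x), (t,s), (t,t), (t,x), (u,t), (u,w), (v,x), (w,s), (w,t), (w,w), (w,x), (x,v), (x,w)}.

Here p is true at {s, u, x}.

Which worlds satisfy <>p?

s: successors {t, u, w, x}; p there: t:F, u:T, w:F, x:T. ✓
t: successors {s, t, x}; p there: s:T, t:F, x:T. ✓
u: successors {t, w}; p there: t:F, w:F. ✗
v: successors {x}; p there: x:T. ✓
w: successors {s, t, w, x}; p there: s:T, t:F, w:F, x:T. ✓
x: successors {v, w}; p there: v:F, w:F. ✗

{s, t, v, w}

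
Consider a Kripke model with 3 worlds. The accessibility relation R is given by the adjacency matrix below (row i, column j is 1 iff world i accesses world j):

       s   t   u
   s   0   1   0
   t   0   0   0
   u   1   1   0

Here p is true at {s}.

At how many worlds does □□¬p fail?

0

s: successors {t}; □¬p there: t:T. ✓
t: no successors, so □□¬p holds vacuously. ✓
u: successors {s, t}; □¬p there: s:T, t:T. ✓
Satisfying worlds: {s, t, u}.
So □□¬p fails at the other 0 worlds.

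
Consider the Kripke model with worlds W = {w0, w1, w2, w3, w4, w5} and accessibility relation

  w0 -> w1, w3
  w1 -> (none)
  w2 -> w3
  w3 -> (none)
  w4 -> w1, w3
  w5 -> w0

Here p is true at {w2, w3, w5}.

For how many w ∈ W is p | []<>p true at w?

4

w0: p is F, []<>p is F. ✗
w1: p is F, []<>p is T. ✓
w2: p is T, []<>p is F. ✓
w3: p is T, []<>p is T. ✓
w4: p is F, []<>p is F. ✗
w5: p is T, []<>p is T. ✓
Satisfying worlds: {w1, w2, w3, w5}.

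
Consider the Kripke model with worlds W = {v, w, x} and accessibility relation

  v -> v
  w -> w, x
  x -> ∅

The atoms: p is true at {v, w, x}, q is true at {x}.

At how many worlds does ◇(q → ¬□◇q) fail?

v: successors {v}; q → ¬□◇q there: v:T. ✓
w: successors {w, x}; q → ¬□◇q there: w:T, x:F. ✓
x: no successors, so ◇(q → ¬□◇q) fails. ✗
Satisfying worlds: {v, w}.
So ◇(q → ¬□◇q) fails at the other 1 world.

1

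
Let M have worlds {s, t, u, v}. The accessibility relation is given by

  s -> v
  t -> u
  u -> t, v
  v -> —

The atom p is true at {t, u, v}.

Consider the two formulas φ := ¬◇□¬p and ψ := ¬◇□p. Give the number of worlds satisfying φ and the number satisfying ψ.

For ¬◇□¬p:
s: ◇□¬p is T. ✗
t: ◇□¬p is F. ✓
u: ◇□¬p is T. ✗
v: ◇□¬p is F. ✓
— 2 worlds.
For ¬◇□p:
s: ◇□p is T. ✗
t: ◇□p is T. ✗
u: ◇□p is T. ✗
v: ◇□p is F. ✓
— 1 world.

2 and 1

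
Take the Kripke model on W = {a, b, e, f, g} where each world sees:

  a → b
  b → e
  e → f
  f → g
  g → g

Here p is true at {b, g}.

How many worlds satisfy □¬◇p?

2

a: successors {b}; ¬◇p there: b:T. ✓
b: successors {e}; ¬◇p there: e:T. ✓
e: successors {f}; ¬◇p there: f:F. ✗
f: successors {g}; ¬◇p there: g:F. ✗
g: successors {g}; ¬◇p there: g:F. ✗
Satisfying worlds: {a, b}.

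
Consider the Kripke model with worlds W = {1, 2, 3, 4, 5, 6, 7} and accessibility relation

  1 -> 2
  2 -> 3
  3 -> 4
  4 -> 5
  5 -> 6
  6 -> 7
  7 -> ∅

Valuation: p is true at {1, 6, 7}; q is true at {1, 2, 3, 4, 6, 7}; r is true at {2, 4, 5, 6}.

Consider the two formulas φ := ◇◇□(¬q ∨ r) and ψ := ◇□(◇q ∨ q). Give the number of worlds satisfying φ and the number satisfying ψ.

4 and 6

For ◇◇□(¬q ∨ r):
1: successors {2}; ◇□(¬q ∨ r) there: 2:T. ✓
2: successors {3}; ◇□(¬q ∨ r) there: 3:T. ✓
3: successors {4}; ◇□(¬q ∨ r) there: 4:T. ✓
4: successors {5}; ◇□(¬q ∨ r) there: 5:F. ✗
5: successors {6}; ◇□(¬q ∨ r) there: 6:T. ✓
6: successors {7}; ◇□(¬q ∨ r) there: 7:F. ✗
7: no successors, so ◇◇□(¬q ∨ r) fails. ✗
— 4 worlds.
For ◇□(◇q ∨ q):
1: successors {2}; □(◇q ∨ q) there: 2:T. ✓
2: successors {3}; □(◇q ∨ q) there: 3:T. ✓
3: successors {4}; □(◇q ∨ q) there: 4:T. ✓
4: successors {5}; □(◇q ∨ q) there: 5:T. ✓
5: successors {6}; □(◇q ∨ q) there: 6:T. ✓
6: successors {7}; □(◇q ∨ q) there: 7:T. ✓
7: no successors, so ◇□(◇q ∨ q) fails. ✗
— 6 worlds.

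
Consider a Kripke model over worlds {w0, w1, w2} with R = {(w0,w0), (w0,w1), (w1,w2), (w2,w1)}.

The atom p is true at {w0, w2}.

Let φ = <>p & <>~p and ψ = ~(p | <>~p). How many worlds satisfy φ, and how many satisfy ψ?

1 and 1

For <>p & <>~p:
w0: <>p is T, <>~p is T. ✓
w1: <>p is T, <>~p is F. ✗
w2: <>p is F, <>~p is T. ✗
— 1 world.
For ~(p | <>~p):
w0: p | <>~p is T. ✗
w1: p | <>~p is F. ✓
w2: p | <>~p is T. ✗
— 1 world.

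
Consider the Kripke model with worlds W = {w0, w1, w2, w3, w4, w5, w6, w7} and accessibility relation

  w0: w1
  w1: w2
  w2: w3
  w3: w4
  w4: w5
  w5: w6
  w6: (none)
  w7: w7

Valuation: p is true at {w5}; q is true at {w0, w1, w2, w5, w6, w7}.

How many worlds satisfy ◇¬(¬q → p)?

w0: successors {w1}; ¬(¬q → p) there: w1:F. ✗
w1: successors {w2}; ¬(¬q → p) there: w2:F. ✗
w2: successors {w3}; ¬(¬q → p) there: w3:T. ✓
w3: successors {w4}; ¬(¬q → p) there: w4:T. ✓
w4: successors {w5}; ¬(¬q → p) there: w5:F. ✗
w5: successors {w6}; ¬(¬q → p) there: w6:F. ✗
w6: no successors, so ◇¬(¬q → p) fails. ✗
w7: successors {w7}; ¬(¬q → p) there: w7:F. ✗
Satisfying worlds: {w2, w3}.

2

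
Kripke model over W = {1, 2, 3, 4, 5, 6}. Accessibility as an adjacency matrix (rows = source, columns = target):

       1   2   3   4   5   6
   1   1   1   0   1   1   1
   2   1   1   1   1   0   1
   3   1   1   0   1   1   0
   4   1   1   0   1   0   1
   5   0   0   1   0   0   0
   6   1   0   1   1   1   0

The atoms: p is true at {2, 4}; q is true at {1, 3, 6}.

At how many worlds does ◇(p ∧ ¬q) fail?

1

1: successors {1, 2, 4, 5, 6}; p ∧ ¬q there: 1:F, 2:T, 4:T, 5:F, 6:F. ✓
2: successors {1, 2, 3, 4, 6}; p ∧ ¬q there: 1:F, 2:T, 3:F, 4:T, 6:F. ✓
3: successors {1, 2, 4, 5}; p ∧ ¬q there: 1:F, 2:T, 4:T, 5:F. ✓
4: successors {1, 2, 4, 6}; p ∧ ¬q there: 1:F, 2:T, 4:T, 6:F. ✓
5: successors {3}; p ∧ ¬q there: 3:F. ✗
6: successors {1, 3, 4, 5}; p ∧ ¬q there: 1:F, 3:F, 4:T, 5:F. ✓
Satisfying worlds: {1, 2, 3, 4, 6}.
So ◇(p ∧ ¬q) fails at the other 1 world.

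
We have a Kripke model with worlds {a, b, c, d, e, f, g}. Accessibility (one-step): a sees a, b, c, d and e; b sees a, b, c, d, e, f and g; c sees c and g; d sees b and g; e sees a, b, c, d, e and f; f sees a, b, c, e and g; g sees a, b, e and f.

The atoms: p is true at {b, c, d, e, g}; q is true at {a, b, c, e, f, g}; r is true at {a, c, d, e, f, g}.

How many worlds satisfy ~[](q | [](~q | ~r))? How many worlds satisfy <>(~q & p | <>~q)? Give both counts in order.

3 and 6

For ~[](q | [](~q | ~r)):
a: [](q | [](~q | ~r)) is F. ✓
b: [](q | [](~q | ~r)) is F. ✓
c: [](q | [](~q | ~r)) is T. ✗
d: [](q | [](~q | ~r)) is T. ✗
e: [](q | [](~q | ~r)) is F. ✓
f: [](q | [](~q | ~r)) is T. ✗
g: [](q | [](~q | ~r)) is T. ✗
— 3 worlds.
For <>(~q & p | <>~q):
a: successors {a, b, c, d, e}; ~q & p | <>~q there: a:T, b:T, c:F, d:T, e:T. ✓
b: successors {a, b, c, d, e, f, g}; ~q & p | <>~q there: a:T, b:T, c:F, d:T, e:T, f:F, g:F. ✓
c: successors {c, g}; ~q & p | <>~q there: c:F, g:F. ✗
d: successors {b, g}; ~q & p | <>~q there: b:T, g:F. ✓
e: successors {a, b, c, d, e, f}; ~q & p | <>~q there: a:T, b:T, c:F, d:T, e:T, f:F. ✓
f: successors {a, b, c, e, g}; ~q & p | <>~q there: a:T, b:T, c:F, e:T, g:F. ✓
g: successors {a, b, e, f}; ~q & p | <>~q there: a:T, b:T, e:T, f:F. ✓
— 6 worlds.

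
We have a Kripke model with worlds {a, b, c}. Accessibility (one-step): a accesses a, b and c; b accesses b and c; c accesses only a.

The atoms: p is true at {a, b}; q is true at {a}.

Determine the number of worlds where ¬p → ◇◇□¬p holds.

2

a: ¬p is F, ◇◇□¬p is F. ✓
b: ¬p is F, ◇◇□¬p is F. ✓
c: ¬p is T, ◇◇□¬p is F. ✗
Satisfying worlds: {a, b}.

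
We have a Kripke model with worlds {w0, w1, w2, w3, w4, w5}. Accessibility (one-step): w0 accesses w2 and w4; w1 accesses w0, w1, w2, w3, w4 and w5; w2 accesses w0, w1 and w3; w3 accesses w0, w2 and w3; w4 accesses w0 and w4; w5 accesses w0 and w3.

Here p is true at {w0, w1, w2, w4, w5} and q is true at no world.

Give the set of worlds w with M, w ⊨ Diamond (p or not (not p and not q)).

{w0, w1, w2, w3, w4, w5}

w0: successors {w2, w4}; p or not (not p and not q) there: w2:T, w4:T. ✓
w1: successors {w0, w1, w2, w3, w4, w5}; p or not (not p and not q) there: w0:T, w1:T, w2:T, w3:F, w4:T, w5:T. ✓
w2: successors {w0, w1, w3}; p or not (not p and not q) there: w0:T, w1:T, w3:F. ✓
w3: successors {w0, w2, w3}; p or not (not p and not q) there: w0:T, w2:T, w3:F. ✓
w4: successors {w0, w4}; p or not (not p and not q) there: w0:T, w4:T. ✓
w5: successors {w0, w3}; p or not (not p and not q) there: w0:T, w3:F. ✓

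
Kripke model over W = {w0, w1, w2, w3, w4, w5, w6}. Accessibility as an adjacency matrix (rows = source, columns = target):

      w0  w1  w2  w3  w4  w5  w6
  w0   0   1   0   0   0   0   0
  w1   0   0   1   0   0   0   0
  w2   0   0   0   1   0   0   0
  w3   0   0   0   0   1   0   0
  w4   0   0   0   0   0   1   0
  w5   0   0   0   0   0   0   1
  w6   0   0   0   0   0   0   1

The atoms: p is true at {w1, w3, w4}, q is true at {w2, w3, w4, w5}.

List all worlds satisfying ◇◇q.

w0: successors {w1}; ◇q there: w1:T. ✓
w1: successors {w2}; ◇q there: w2:T. ✓
w2: successors {w3}; ◇q there: w3:T. ✓
w3: successors {w4}; ◇q there: w4:T. ✓
w4: successors {w5}; ◇q there: w5:F. ✗
w5: successors {w6}; ◇q there: w6:F. ✗
w6: successors {w6}; ◇q there: w6:F. ✗

{w0, w1, w2, w3}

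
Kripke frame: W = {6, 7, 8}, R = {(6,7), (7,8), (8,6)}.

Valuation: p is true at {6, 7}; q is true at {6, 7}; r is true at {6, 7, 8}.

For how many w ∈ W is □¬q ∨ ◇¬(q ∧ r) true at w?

6: □¬q is F, ◇¬(q ∧ r) is F. ✗
7: □¬q is T, ◇¬(q ∧ r) is T. ✓
8: □¬q is F, ◇¬(q ∧ r) is F. ✗
Satisfying worlds: {7}.

1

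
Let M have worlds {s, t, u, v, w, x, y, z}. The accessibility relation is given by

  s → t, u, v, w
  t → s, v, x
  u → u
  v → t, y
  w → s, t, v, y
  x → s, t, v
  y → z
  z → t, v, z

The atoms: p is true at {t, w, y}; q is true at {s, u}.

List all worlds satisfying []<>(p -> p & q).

{u, v, y}

s: successors {t, u, v, w}; <>(p -> p & q) there: t:T, u:T, v:F, w:T. ✗
t: successors {s, v, x}; <>(p -> p & q) there: s:T, v:F, x:T. ✗
u: successors {u}; <>(p -> p & q) there: u:T. ✓
v: successors {t, y}; <>(p -> p & q) there: t:T, y:T. ✓
w: successors {s, t, v, y}; <>(p -> p & q) there: s:T, t:T, v:F, y:T. ✗
x: successors {s, t, v}; <>(p -> p & q) there: s:T, t:T, v:F. ✗
y: successors {z}; <>(p -> p & q) there: z:T. ✓
z: successors {t, v, z}; <>(p -> p & q) there: t:T, v:F, z:T. ✗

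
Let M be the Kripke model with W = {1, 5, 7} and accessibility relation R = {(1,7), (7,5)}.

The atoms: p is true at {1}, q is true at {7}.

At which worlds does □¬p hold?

{1, 5, 7}

1: successors {7}; ¬p there: 7:T. ✓
5: no successors, so □¬p holds vacuously. ✓
7: successors {5}; ¬p there: 5:T. ✓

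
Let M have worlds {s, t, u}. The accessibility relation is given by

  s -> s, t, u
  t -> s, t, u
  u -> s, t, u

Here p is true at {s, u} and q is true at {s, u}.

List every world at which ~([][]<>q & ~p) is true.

s: [][]<>q & ~p is F. ✓
t: [][]<>q & ~p is T. ✗
u: [][]<>q & ~p is F. ✓

{s, u}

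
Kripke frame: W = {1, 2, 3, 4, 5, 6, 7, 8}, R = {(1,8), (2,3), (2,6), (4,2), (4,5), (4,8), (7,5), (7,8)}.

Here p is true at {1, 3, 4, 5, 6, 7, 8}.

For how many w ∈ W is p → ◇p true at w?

1: p is T, ◇p is T. ✓
2: p is F, ◇p is T. ✓
3: p is T, ◇p is F. ✗
4: p is T, ◇p is T. ✓
5: p is T, ◇p is F. ✗
6: p is T, ◇p is F. ✗
7: p is T, ◇p is T. ✓
8: p is T, ◇p is F. ✗
Satisfying worlds: {1, 2, 4, 7}.

4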